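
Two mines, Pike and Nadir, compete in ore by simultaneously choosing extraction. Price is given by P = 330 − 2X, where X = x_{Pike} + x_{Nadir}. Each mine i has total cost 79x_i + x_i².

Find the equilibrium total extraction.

62.75

Mine Pike's profit: π = x_{Pike}(330 − 2(x_{Pike} + x_{Nadir})) − 79x_{Pike} − x_{Pike}².
∂π/∂x_{Pike} = 251 − 6x_{Pike} − 2x_{Nadir} = 0, so x_{Pike} = 251/6 − (1/3)x_{Nadir}.
Setting x_{Pike} = x_{Nadir} in the reaction function: x_{Pike} = 251/6 − (1/3)x_{Pike}, so x_{Pike} = (251/6) / (4/3) = 31.375.
Total extraction: 31.375 + 31.375 = 62.75.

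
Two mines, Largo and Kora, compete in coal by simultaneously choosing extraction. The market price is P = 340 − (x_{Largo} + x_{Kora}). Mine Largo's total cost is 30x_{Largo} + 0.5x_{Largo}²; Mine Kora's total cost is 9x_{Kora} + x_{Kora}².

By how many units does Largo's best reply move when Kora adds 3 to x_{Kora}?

-1

Mine Largo's profit: π = x_{Largo}(340 − (x_{Largo} + x_{Kora})) − 30x_{Largo} − 0.5x_{Largo}².
∂π/∂x_{Largo} = 310 − 3x_{Largo} − x_{Kora} = 0, so x_{Largo} = 310/3 − (1/3)x_{Kora}.
The reaction-function slope is −1/3, so a 3-unit rise in x_{Kora} moves x_{Largo} by −1/3 × 3 = −1. Largo's best response falls — the actions are strategic substitutes.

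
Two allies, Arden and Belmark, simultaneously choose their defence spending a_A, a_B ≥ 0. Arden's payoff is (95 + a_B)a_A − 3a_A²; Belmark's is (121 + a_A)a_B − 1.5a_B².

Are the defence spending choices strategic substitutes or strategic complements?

Expanding Arden's payoff: 95a_A + a_Ba_A − 3a_A².
∂π/∂a_A = 95 + a_B − 6a_A = 0, so a_A = 95/6 + (1/6)a_B.
The best-response slope da_A/da_B = 1/6 > 0: the reaction function is upward-sloping, so the choices are strategic complements.

strategic complements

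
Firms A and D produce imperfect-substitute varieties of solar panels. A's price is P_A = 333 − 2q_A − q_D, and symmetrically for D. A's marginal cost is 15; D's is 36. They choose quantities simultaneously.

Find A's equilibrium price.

145

Firm A's profit: π = q_A(333 − 2q_A − q_D) − 15q_A.
∂π/∂q_A = 318 − 4q_A − q_D = 0 ⇒ q_A = 79.5 − 0.25q_D.
Similarly q_D = 74.25 − 0.25q_A.
Substituting the second reaction function into the first: q_A = 79.5 − 0.25(74.25 − 0.25q_A), which gives 0.9375q_A = 60.9375 ⇒ q_A = 65.
Then q_D = 74.25 − 0.25·65 = 58.
P_A = 333 − 2·65 − 58 = 145.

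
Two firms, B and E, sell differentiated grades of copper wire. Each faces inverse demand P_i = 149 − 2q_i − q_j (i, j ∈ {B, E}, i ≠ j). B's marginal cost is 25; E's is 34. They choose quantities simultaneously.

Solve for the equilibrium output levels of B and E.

25.4, 22.4

Firm B's profit: π = q_B(149 − 2q_B − q_E) − 25q_B.
∂π/∂q_B = 124 − 4q_B − q_E = 0 ⇒ q_B = 31 − 0.25q_E.
Similarly q_E = 28.75 − 0.25q_B.
Solving the two reaction functions simultaneously: (1 − (−0.25)(−0.25))q_B = 31 − 0.25·28.75, so 0.9375q_B = 23.8125 and q_B = 25.4.
Then q_E = 28.75 − 0.25·25.4 = 22.4.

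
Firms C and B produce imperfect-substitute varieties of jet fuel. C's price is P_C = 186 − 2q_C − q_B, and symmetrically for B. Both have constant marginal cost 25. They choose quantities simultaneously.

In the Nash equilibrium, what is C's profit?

2073.68

Firm C's profit: π = q_C(186 − 2q_C − q_B) − 25q_C.
∂π/∂q_C = 161 − 4q_C − q_B = 0 ⇒ q_C = 40.25 − 0.25q_B.
Setting q_C = q_B in the reaction function: q_C = 40.25 − 0.25q_C, so q_C = 40.25 / 1.25 = 32.2.
P_C = 186 − 2·32.2 − 32.2 = 89.4.
Profit = (89.4 − 25)·32.2 = 2073.68.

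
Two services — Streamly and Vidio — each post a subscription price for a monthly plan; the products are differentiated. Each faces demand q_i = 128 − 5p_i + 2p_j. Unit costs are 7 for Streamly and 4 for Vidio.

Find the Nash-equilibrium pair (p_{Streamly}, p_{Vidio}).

Streamly's profit: π = (p_{Streamly} − 7)(128 − 5p_{Streamly} + 2p_{Vidio}).
∂π/∂p_{Streamly} = 163 − 10p_{Streamly} + 2p_{Vidio} = 0 ⇒ p_{Streamly} = 16.3 + 0.2p_{Vidio}.
Similarly p_{Vidio} = 14.8 + 0.2p_{Streamly}.
Substituting the second reaction function into the first: p_{Streamly} = 16.3 + 0.2(14.8 + 0.2p_{Streamly}), which gives 0.96p_{Streamly} = 19.26 ⇒ p_{Streamly} = 20.0625.
Then p_{Vidio} = 14.8 + 0.2·20.0625 = 18.8125.

20.0625, 18.8125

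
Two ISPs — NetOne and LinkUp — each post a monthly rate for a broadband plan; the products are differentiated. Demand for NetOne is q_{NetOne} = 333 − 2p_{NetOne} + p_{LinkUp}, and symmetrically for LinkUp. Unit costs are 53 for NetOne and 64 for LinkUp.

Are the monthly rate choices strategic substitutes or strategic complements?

strategic complements

NetOne's profit: π = (p_{NetOne} − 53)(333 − 2p_{NetOne} + p_{LinkUp}).
∂π/∂p_{NetOne} = 439 − 4p_{NetOne} + p_{LinkUp} = 0 ⇒ p_{NetOne} = 109.75 + 0.25p_{LinkUp}.
The best-response slope dp_{NetOne}/dp_{LinkUp} = 0.25 > 0: the reaction function is upward-sloping, so the choices are strategic complements.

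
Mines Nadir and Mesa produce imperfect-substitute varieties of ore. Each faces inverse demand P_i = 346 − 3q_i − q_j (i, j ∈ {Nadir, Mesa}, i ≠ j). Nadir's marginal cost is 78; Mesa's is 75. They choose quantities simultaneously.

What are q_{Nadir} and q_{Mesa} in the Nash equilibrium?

38.2, 38.8

Mine Nadir's profit: π = q_{Nadir}(346 − 3q_{Nadir} − q_{Mesa}) − 78q_{Nadir}.
∂π/∂q_{Nadir} = 268 − 6q_{Nadir} − q_{Mesa} = 0 ⇒ q_{Nadir} = 134/3 − (1/6)q_{Mesa}.
Similarly q_{Mesa} = 271/6 − (1/6)q_{Nadir}.
Substituting the second reaction function into the first: q_{Nadir} = 134/3 − (1/6)(271/6 − (1/6)q_{Nadir}), which gives (35/36)q_{Nadir} = 1337/36 ⇒ q_{Nadir} = 38.2.
Then q_{Mesa} = 271/6 − (1/6)·38.2 = 38.8.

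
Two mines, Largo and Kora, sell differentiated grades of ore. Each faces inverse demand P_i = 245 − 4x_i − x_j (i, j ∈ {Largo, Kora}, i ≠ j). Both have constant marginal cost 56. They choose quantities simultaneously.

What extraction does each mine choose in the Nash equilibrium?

21

Mine Largo's profit: π = x_{Largo}(245 − 4x_{Largo} − x_{Kora}) − 56x_{Largo}.
∂π/∂x_{Largo} = 189 − 8x_{Largo} − x_{Kora} = 0 ⇒ x_{Largo} = 23.625 − 0.125x_{Kora}.
Setting x_{Largo} = x_{Kora} in the reaction function: x_{Largo} = 23.625 − 0.125x_{Largo}, so x_{Largo} = 23.625 / 1.125 = 21.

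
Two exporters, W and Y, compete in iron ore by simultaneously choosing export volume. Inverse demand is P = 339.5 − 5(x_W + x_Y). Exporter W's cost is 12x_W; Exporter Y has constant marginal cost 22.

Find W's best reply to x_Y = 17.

Exporter W's profit: π = x_W(339.5 − 5(x_W + x_Y)) − 12x_W.
∂π/∂x_W = 327.5 − 10x_W − 5x_Y = 0, so x_W = 32.75 − 0.5x_Y.
At x_Y = 17: x_W = 32.75 − 0.5·17 = 24.25.

24.25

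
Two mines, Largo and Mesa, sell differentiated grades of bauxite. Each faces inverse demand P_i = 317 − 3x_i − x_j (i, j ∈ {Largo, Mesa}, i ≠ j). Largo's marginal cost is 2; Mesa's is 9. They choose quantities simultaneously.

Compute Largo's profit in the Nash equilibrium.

6129.12

Mine Largo's profit: π = x_{Largo}(317 − 3x_{Largo} − x_{Mesa}) − 2x_{Largo}.
∂π/∂x_{Largo} = 315 − 6x_{Largo} − x_{Mesa} = 0 ⇒ x_{Largo} = 52.5 − (1/6)x_{Mesa}.
Similarly x_{Mesa} = 154/3 − (1/6)x_{Largo}.
Plugging x_{Mesa} into Largo's best response: x_{Largo} = 52.5 − (1/6)(154/3 − (1/6)x_{Largo}) ⇒ (35/36)x_{Largo} = 791/18, so x_{Largo} = 45.2.
Then x_{Mesa} = 154/3 − (1/6)·45.2 = 43.8.
P_{Largo} = 317 − 3·45.2 − 43.8 = 137.6.
Profit = (137.6 − 2)·45.2 = 6129.12.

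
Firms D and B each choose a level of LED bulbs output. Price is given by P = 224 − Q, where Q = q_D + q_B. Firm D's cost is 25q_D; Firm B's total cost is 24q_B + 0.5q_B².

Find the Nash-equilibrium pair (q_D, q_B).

Firm D's profit: π = q_D(224 − (q_D + q_B)) − 25q_D.
∂π/∂q_D = 199 − 2q_D − q_B = 0, so q_D = 99.5 − 0.5q_B.
For B: ∂π/∂q_B = 200 − 3q_B − q_D = 0 ⇒ q_B = 200/3 − (1/3)q_D.
Solving the two reaction functions simultaneously: (1 − (−0.5)(−1/3))q_D = 99.5 − 0.5·(200/3), so (5/6)q_D = 397/6 and q_D = 79.4.
Then q_B = 200/3 − (1/3)·79.4 = 40.2.

79.4, 40.2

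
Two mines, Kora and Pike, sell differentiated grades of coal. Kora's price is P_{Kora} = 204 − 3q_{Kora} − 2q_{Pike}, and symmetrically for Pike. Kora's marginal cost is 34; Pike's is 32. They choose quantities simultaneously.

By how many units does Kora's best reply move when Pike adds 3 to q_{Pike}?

Mine Kora's profit: π = q_{Kora}(204 − 3q_{Kora} − 2q_{Pike}) − 34q_{Kora}.
∂π/∂q_{Kora} = 170 − 6q_{Kora} − 2q_{Pike} = 0 ⇒ q_{Kora} = 85/3 − (1/3)q_{Pike}.
The reaction-function slope is −1/3, so a 3-unit rise in q_{Pike} moves q_{Kora} by −1/3 × 3 = −1. Kora's best response falls — the actions are strategic substitutes.

-1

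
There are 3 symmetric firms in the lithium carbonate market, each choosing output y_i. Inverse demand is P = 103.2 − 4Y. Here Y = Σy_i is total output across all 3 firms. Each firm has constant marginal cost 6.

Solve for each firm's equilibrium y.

6.075

A representative firm's profit is π_i = y_i(103.2 − 4Y) − 6y_i, with Y = y_i + Σ_{j≠i} y_j.
First-order condition: 97.2 − 8y_i − 4Σ_{j≠i} y_j = 0.
In a symmetric equilibrium every firm chooses the same y, so Σ_{j≠i} y_j = 2y. The condition becomes 97.2 − 16y = 0, giving y = 97.2/16 = 6.075.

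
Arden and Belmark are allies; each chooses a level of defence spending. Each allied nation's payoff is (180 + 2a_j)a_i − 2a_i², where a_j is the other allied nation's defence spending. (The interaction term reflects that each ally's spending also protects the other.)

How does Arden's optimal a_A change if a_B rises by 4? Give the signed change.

2

Arden's payoff is (180 + 2a_B)a_A − 2a_A².
∂π/∂a_A = 180 + 2a_B − 4a_A = 0, so a_A = 45 + 0.5a_B.
The reaction-function slope is 0.5, so a 4-unit rise in a_B moves a_A by 0.5 × 4 = 2. Arden's best response rises — the actions are strategic complements.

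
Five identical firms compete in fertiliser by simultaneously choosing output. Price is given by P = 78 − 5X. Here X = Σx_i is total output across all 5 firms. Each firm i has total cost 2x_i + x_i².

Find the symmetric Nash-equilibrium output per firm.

A representative firm's profit is π_i = x_i(78 − 5X) − 2x_i − x_i², with X = x_i + Σ_{j≠i} x_j.
First-order condition: 76 − 12x_i − 5Σ_{j≠i} x_j = 0.
With identical firms, set every x_j = x: then 76 − 12x − 20x = 0, i.e. x = 76/32 = 2.375.

2.375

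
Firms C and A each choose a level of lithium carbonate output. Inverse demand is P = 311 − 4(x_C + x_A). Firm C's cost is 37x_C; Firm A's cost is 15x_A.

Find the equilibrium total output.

Firm C's profit: π = x_C(311 − 4(x_C + x_A)) − 37x_C.
∂π/∂x_C = 274 − 8x_C − 4x_A = 0, so x_C = 34.25 − 0.5x_A.
By the same steps for A: x_A = 37 − 0.5x_C.
Solving the two reaction functions simultaneously: (1 − (−0.5)(−0.5))x_C = 34.25 − 0.5·37, so 0.75x_C = 15.75 and x_C = 21.
Then x_A = 37 − 0.5·21 = 26.5.
Total output: 21 + 26.5 = 47.5.

47.5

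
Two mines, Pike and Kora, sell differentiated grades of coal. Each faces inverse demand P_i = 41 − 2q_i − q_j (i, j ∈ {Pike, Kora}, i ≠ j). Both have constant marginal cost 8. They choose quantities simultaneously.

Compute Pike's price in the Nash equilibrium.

Mine Pike's profit: π = q_{Pike}(41 − 2q_{Pike} − q_{Kora}) − 8q_{Pike}.
∂π/∂q_{Pike} = 33 − 4q_{Pike} − q_{Kora} = 0 ⇒ q_{Pike} = 8.25 − 0.25q_{Kora}.
By symmetry q_{Kora} = q_{Pike}; substituting into the reaction function, 1.25q_{Pike} = 8.25 and q_{Pike} = 6.6.
P_{Pike} = 41 − 2·6.6 − 6.6 = 21.2.

21.2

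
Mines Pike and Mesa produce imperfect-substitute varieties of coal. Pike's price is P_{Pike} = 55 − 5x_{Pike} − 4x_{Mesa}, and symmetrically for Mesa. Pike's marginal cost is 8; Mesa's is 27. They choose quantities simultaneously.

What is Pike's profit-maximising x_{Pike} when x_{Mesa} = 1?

Mine Pike's profit: π = x_{Pike}(55 − 5x_{Pike} − 4x_{Mesa}) − 8x_{Pike}.
∂π/∂x_{Pike} = 47 − 10x_{Pike} − 4x_{Mesa} = 0 ⇒ x_{Pike} = 4.7 − 0.4x_{Mesa}.
At x_{Mesa} = 1: x_{Pike} = 4.7 − 0.4·1 = 4.3.

4.3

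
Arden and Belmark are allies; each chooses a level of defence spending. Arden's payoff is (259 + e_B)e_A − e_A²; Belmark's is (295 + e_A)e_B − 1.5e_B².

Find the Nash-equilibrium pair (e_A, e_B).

214.4, 169.8

Expanding Arden's payoff: 259e_A + e_Be_A − e_A².
∂π/∂e_A = 259 + e_B − 2e_A = 0, so e_A = 129.5 + 0.5e_B.
Likewise for Belmark: e_B = 295/3 + (1/3)e_A.
Plugging e_B into Arden's best response: e_A = 129.5 + 0.5(295/3 + (1/3)e_A) ⇒ (5/6)e_A = 536/3, so e_A = 214.4.
Then e_B = 295/3 + (1/3)·214.4 = 169.8.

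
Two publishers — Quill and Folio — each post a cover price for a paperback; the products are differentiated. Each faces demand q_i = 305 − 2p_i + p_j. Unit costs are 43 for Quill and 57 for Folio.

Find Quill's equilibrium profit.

15913.28

Quill's profit: π = (p_{Quill} − 43)(305 − 2p_{Quill} + p_{Folio}).
∂π/∂p_{Quill} = 391 − 4p_{Quill} + p_{Folio} = 0 ⇒ p_{Quill} = 97.75 + 0.25p_{Folio}.
Similarly p_{Folio} = 104.75 + 0.25p_{Quill}.
Plugging p_{Folio} into Quill's best response: p_{Quill} = 97.75 + 0.25(104.75 + 0.25p_{Quill}) ⇒ 0.9375p_{Quill} = 123.9375, so p_{Quill} = 132.2.
Then p_{Folio} = 104.75 + 0.25·132.2 = 137.8.
q_{Quill} = 305 − 2·132.2 + 137.8 = 178.4.
Profit = (132.2 − 43)·178.4 = 15913.28.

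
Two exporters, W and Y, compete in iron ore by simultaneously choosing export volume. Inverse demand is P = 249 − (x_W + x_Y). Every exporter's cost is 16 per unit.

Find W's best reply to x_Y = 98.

Exporter W's profit: π = x_W(249 − (x_W + x_Y)) − 16x_W.
∂π/∂x_W = 233 − 2x_W − x_Y = 0, so x_W = 116.5 − 0.5x_Y.
At x_Y = 98: x_W = 116.5 − 0.5·98 = 67.5.

67.5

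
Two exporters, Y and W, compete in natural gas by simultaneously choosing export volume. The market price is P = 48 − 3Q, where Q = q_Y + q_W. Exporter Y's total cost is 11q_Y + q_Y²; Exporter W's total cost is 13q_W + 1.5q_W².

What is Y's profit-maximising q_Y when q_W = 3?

Exporter Y's profit: π = q_Y(48 − 3(q_Y + q_W)) − 11q_Y − q_Y².
∂π/∂q_Y = 37 − 8q_Y − 3q_W = 0, so q_Y = 4.625 − 0.375q_W.
At q_W = 3: q_Y = 4.625 − 0.375·3 = 3.5.

3.5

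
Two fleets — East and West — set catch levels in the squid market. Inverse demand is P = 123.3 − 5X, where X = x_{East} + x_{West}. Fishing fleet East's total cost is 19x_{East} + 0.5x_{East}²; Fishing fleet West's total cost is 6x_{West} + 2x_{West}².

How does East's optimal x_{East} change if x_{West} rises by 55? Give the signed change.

Fishing fleet East's profit: π = x_{East}(123.3 − 5(x_{East} + x_{West})) − 19x_{East} − 0.5x_{East}².
∂π/∂x_{East} = 104.3 − 11x_{East} − 5x_{West} = 0, so x_{East} = 1043/110 − (5/11)x_{West}.
The reaction-function slope is −5/11, so a 55-unit rise in x_{West} moves x_{East} by −5/11 × 55 = −25. East's best response falls — the actions are strategic substitutes.

-25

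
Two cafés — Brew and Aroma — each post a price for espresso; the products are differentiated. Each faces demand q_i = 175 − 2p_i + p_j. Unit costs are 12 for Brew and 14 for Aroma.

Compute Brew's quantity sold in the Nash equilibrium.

Brew's profit: π = (p_{Brew} − 12)(175 − 2p_{Brew} + p_{Aroma}).
∂π/∂p_{Brew} = 199 − 4p_{Brew} + p_{Aroma} = 0 ⇒ p_{Brew} = 49.75 + 0.25p_{Aroma}.
Similarly p_{Aroma} = 50.75 + 0.25p_{Brew}.
Plugging p_{Aroma} into Brew's best response: p_{Brew} = 49.75 + 0.25(50.75 + 0.25p_{Brew}) ⇒ 0.9375p_{Brew} = 62.4375, so p_{Brew} = 66.6.
Then p_{Aroma} = 50.75 + 0.25·66.6 = 67.4.
q_{Brew} = 175 − 2·66.6 + 67.4 = 109.2.

109.2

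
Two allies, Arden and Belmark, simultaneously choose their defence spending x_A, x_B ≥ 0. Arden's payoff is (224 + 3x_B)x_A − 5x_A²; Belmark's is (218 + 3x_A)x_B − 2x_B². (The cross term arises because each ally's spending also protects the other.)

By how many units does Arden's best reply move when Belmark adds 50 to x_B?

Expanding Arden's payoff: 224x_A + 3x_Bx_A − 5x_A².
∂π/∂x_A = 224 + 3x_B − 10x_A = 0, so x_A = 22.4 + 0.3x_B.
The reaction-function slope is 0.3, so a 50-unit rise in x_B moves x_A by 0.3 × 50 = 15. Arden's best response rises — the actions are strategic complements.

15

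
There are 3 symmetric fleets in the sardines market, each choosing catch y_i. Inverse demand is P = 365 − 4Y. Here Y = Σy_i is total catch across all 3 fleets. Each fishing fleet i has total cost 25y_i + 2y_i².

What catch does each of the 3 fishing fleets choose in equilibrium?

17

A representative fishing fleet's profit is π_i = y_i(365 − 4Y) − 25y_i − 2y_i², with Y = y_i + Σ_{j≠i} y_j.
First-order condition: 340 − 12y_i − 4Σ_{j≠i} y_j = 0.
Imposing symmetry (y_j = y for all j) turns Σ_{j≠i} y_j into 2y, so 340 = 20y and y = 17.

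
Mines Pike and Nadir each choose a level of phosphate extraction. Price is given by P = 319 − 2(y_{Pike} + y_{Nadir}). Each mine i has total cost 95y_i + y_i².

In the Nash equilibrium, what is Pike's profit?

2352

Mine Pike's profit: π = y_{Pike}(319 − 2(y_{Pike} + y_{Nadir})) − 95y_{Pike} − y_{Pike}².
∂π/∂y_{Pike} = 224 − 6y_{Pike} − 2y_{Nadir} = 0, so y_{Pike} = 112/3 − (1/3)y_{Nadir}.
The game is symmetric, so in equilibrium y_{Nadir} = y_{Pike}: the reaction function gives (4/3)y_{Pike} = 112/3, hence y_{Pike} = 28.
Price P = 319 − 2·56 = 207.
Pike's profit: (207 − 95)·28 − (28)² = 2352.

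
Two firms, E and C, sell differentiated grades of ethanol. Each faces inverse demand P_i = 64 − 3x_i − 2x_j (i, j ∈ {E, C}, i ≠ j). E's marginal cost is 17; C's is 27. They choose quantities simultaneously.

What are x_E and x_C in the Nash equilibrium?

Firm E's profit: π = x_E(64 − 3x_E − 2x_C) − 17x_E.
∂π/∂x_E = 47 − 6x_E − 2x_C = 0 ⇒ x_E = 47/6 − (1/3)x_C.
Similarly x_C = 37/6 − (1/3)x_E.
Solving the two reaction functions simultaneously: (1 − (−1/3)(−1/3))x_E = 47/6 − (1/3)·(37/6), so (8/9)x_E = 52/9 and x_E = 6.5.
Then x_C = 37/6 − (1/3)·6.5 = 4.

6.5, 4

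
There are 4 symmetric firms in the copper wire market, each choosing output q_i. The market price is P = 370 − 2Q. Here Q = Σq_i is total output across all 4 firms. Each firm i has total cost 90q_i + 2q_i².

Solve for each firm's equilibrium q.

A representative firm's profit is π_i = q_i(370 − 2Q) − 90q_i − 2q_i², with Q = q_i + Σ_{j≠i} q_j.
First-order condition: 280 − 8q_i − 2Σ_{j≠i} q_j = 0.
With identical firms, set every q_j = q: then 280 − 8q − 6q = 0, i.e. q = 280/14 = 20.

20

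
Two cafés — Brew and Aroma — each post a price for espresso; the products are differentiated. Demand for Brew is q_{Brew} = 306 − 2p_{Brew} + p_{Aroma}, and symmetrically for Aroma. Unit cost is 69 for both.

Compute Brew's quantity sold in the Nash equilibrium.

Brew's profit: π = (p_{Brew} − 69)(306 − 2p_{Brew} + p_{Aroma}).
∂π/∂p_{Brew} = 444 − 4p_{Brew} + p_{Aroma} = 0 ⇒ p_{Brew} = 111 + 0.25p_{Aroma}.
The game is symmetric, so in equilibrium p_{Aroma} = p_{Brew}: the reaction function gives 0.75p_{Brew} = 111, hence p_{Brew} = 148.
q_{Brew} = 306 − 2·148 + 148 = 158.

158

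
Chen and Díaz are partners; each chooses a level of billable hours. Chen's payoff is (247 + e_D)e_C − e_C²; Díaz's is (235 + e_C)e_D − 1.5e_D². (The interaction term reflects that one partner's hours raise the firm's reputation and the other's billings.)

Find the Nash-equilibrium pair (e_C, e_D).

195.2, 143.4

Expanding Chen's payoff: 247e_C + e_De_C − e_C².
∂π/∂e_C = 247 + e_D − 2e_C = 0, so e_C = 123.5 + 0.5e_D.
Likewise for Díaz: e_D = 235/3 + (1/3)e_C.
Solving the two reaction functions simultaneously: (1 − (0.5)(1/3))e_C = 123.5 + 0.5·(235/3), so (5/6)e_C = 488/3 and e_C = 195.2.
Then e_D = 235/3 + (1/3)·195.2 = 143.4.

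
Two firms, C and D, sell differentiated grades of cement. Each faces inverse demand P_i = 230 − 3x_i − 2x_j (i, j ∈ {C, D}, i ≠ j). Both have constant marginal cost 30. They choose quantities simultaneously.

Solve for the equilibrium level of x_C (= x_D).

25

Firm C's profit: π = x_C(230 − 3x_C − 2x_D) − 30x_C.
∂π/∂x_C = 200 − 6x_C − 2x_D = 0 ⇒ x_C = 100/3 − (1/3)x_D.
By symmetry x_D = x_C; substituting into the reaction function, (4/3)x_C = 100/3 and x_C = 25.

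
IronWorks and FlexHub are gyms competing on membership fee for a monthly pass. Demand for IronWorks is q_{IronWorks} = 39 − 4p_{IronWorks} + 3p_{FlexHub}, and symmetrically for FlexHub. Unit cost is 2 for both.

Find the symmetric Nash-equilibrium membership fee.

9.4

IronWorks's profit: π = (p_{IronWorks} − 2)(39 − 4p_{IronWorks} + 3p_{FlexHub}).
∂π/∂p_{IronWorks} = 47 − 8p_{IronWorks} + 3p_{FlexHub} = 0 ⇒ p_{IronWorks} = 5.875 + 0.375p_{FlexHub}.
Setting p_{IronWorks} = p_{FlexHub} in the reaction function: p_{IronWorks} = 5.875 + 0.375p_{IronWorks}, so p_{IronWorks} = 5.875 / 0.625 = 9.4.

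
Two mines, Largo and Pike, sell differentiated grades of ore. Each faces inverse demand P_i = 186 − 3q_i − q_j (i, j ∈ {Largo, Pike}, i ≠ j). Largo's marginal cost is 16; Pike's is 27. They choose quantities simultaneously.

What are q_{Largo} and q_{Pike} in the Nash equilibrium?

Mine Largo's profit: π = q_{Largo}(186 − 3q_{Largo} − q_{Pike}) − 16q_{Largo}.
∂π/∂q_{Largo} = 170 − 6q_{Largo} − q_{Pike} = 0 ⇒ q_{Largo} = 85/3 − (1/6)q_{Pike}.
Similarly q_{Pike} = 26.5 − (1/6)q_{Largo}.
Substituting the second reaction function into the first: q_{Largo} = 85/3 − (1/6)(26.5 − (1/6)q_{Largo}), which gives (35/36)q_{Largo} = 287/12 ⇒ q_{Largo} = 24.6.
Then q_{Pike} = 26.5 − (1/6)·24.6 = 22.4.

24.6, 22.4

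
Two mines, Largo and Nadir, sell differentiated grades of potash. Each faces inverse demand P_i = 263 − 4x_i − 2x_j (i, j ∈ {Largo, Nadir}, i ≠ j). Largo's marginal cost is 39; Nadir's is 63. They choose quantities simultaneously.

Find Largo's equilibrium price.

Mine Largo's profit: π = x_{Largo}(263 − 4x_{Largo} − 2x_{Nadir}) − 39x_{Largo}.
∂π/∂x_{Largo} = 224 − 8x_{Largo} − 2x_{Nadir} = 0 ⇒ x_{Largo} = 28 − 0.25x_{Nadir}.
Similarly x_{Nadir} = 25 − 0.25x_{Largo}.
Substituting the second reaction function into the first: x_{Largo} = 28 − 0.25(25 − 0.25x_{Largo}), which gives 0.9375x_{Largo} = 21.75 ⇒ x_{Largo} = 23.2.
Then x_{Nadir} = 25 − 0.25·23.2 = 19.2.
P_{Largo} = 263 − 4·23.2 − 2·19.2 = 131.8.

131.8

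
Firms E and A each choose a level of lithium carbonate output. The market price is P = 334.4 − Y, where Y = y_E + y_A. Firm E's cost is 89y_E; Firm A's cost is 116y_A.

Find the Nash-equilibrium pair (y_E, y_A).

90.8, 63.8

Firm E's profit: π = y_E(334.4 − (y_E + y_A)) − 89y_E.
∂π/∂y_E = 245.4 − 2y_E − y_A = 0, so y_E = 122.7 − 0.5y_A.
By the same steps for A: y_A = 109.2 − 0.5y_E.
Solving the two reaction functions simultaneously: (1 − (−0.5)(−0.5))y_E = 122.7 − 0.5·109.2, so 0.75y_E = 68.1 and y_E = 90.8.
Then y_A = 109.2 − 0.5·90.8 = 63.8.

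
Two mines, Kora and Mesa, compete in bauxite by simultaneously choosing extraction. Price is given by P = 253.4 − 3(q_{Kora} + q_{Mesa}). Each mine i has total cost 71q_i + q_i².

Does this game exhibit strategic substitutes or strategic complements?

Mine Kora's profit: π = q_{Kora}(253.4 − 3(q_{Kora} + q_{Mesa})) − 71q_{Kora} − q_{Kora}².
∂π/∂q_{Kora} = 182.4 − 8q_{Kora} − 3q_{Mesa} = 0, so q_{Kora} = 22.8 − 0.375q_{Mesa}.
The best-response slope dq_{Kora}/dq_{Mesa} = −0.375 < 0: the reaction function is downward-sloping, so the choices are strategic substitutes.

strategic substitutes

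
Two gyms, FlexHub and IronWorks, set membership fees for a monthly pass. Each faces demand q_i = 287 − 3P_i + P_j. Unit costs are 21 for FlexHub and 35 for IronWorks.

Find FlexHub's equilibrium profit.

7560.12

FlexHub's profit: π = (P_{FlexHub} − 21)(287 − 3P_{FlexHub} + P_{IronWorks}).
∂π/∂P_{FlexHub} = 350 − 6P_{FlexHub} + P_{IronWorks} = 0 ⇒ P_{FlexHub} = 175/3 + (1/6)P_{IronWorks}.
Similarly P_{IronWorks} = 196/3 + (1/6)P_{FlexHub}.
Solving the two reaction functions simultaneously: (1 − (1/6)(1/6))P_{FlexHub} = 175/3 + (1/6)·(196/3), so (35/36)P_{FlexHub} = 623/9 and P_{FlexHub} = 71.2.
Then P_{IronWorks} = 196/3 + (1/6)·71.2 = 77.2.
q_{FlexHub} = 287 − 3·71.2 + 77.2 = 150.6.
Profit = (71.2 − 21)·150.6 = 7560.12.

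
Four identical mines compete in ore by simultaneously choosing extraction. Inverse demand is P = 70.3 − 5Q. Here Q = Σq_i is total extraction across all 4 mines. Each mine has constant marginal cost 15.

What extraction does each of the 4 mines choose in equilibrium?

2.212

A representative mine's profit is π_i = q_i(70.3 − 5Q) − 15q_i, with Q = q_i + Σ_{j≠i} q_j.
First-order condition: 55.3 − 10q_i − 5Σ_{j≠i} q_j = 0.
Imposing symmetry (q_j = q for all j) turns Σ_{j≠i} q_j into 3q, so 55.3 = 25q and q = 2.212.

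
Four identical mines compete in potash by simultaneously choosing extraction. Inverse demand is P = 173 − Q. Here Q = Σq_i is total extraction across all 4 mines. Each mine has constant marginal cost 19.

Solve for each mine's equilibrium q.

30.8

A representative mine's profit is π_i = q_i(173 − Q) − 19q_i, with Q = q_i + Σ_{j≠i} q_j.
First-order condition: 154 − 2q_i − Σ_{j≠i} q_j = 0.
In a symmetric equilibrium every mine chooses the same q, so Σ_{j≠i} q_j = 3q. The condition becomes 154 − 5q = 0, giving q = 154/5 = 30.8.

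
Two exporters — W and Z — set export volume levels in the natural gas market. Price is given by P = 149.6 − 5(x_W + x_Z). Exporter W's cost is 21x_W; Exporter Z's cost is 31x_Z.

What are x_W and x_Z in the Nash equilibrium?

9.24, 7.24

Exporter W's profit: π = x_W(149.6 − 5(x_W + x_Z)) − 21x_W.
∂π/∂x_W = 128.6 − 10x_W − 5x_Z = 0, so x_W = 12.86 − 0.5x_Z.
By the same steps for Z: x_Z = 11.86 − 0.5x_W.
Plugging x_Z into W's best response: x_W = 12.86 − 0.5(11.86 − 0.5x_W) ⇒ 0.75x_W = 6.93, so x_W = 9.24.
Then x_Z = 11.86 − 0.5·9.24 = 7.24.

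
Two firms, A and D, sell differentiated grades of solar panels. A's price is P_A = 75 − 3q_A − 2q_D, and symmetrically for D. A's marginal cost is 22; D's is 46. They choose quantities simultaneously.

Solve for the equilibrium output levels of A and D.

Firm A's profit: π = q_A(75 − 3q_A − 2q_D) − 22q_A.
∂π/∂q_A = 53 − 6q_A − 2q_D = 0 ⇒ q_A = 53/6 − (1/3)q_D.
Similarly q_D = 29/6 − (1/3)q_A.
Plugging q_D into A's best response: q_A = 53/6 − (1/3)(29/6 − (1/3)q_A) ⇒ (8/9)q_A = 65/9, so q_A = 8.125.
Then q_D = 29/6 − (1/3)·8.125 = 2.125.

8.125, 2.125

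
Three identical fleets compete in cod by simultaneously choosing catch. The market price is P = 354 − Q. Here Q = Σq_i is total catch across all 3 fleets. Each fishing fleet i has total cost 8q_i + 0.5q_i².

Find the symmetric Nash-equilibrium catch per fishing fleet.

A representative fishing fleet's profit is π_i = q_i(354 − Q) − 8q_i − 0.5q_i², with Q = q_i + Σ_{j≠i} q_j.
First-order condition: 346 − 3q_i − Σ_{j≠i} q_j = 0.
In a symmetric equilibrium every fishing fleet chooses the same q, so Σ_{j≠i} q_j = 2q. The condition becomes 346 − 5q = 0, giving q = 346/5 = 69.2.

69.2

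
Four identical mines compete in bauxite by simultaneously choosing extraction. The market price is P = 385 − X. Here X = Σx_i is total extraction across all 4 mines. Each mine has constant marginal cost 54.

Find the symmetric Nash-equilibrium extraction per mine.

A representative mine's profit is π_i = x_i(385 − X) − 54x_i, with X = x_i + Σ_{j≠i} x_j.
First-order condition: 331 − 2x_i − Σ_{j≠i} x_j = 0.
With identical mines, set every x_j = x: then 331 − 2x − 3x = 0, i.e. x = 331/5 = 66.2.

66.2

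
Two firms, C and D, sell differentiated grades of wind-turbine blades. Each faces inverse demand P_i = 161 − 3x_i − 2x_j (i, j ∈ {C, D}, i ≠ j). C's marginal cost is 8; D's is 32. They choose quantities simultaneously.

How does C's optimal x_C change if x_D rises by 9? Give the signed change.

Firm C's profit: π = x_C(161 − 3x_C − 2x_D) − 8x_C.
∂π/∂x_C = 153 − 6x_C − 2x_D = 0 ⇒ x_C = 25.5 − (1/3)x_D.
The reaction-function slope is −1/3, so a 9-unit rise in x_D moves x_C by −1/3 × 9 = −3. C's best response falls — the actions are strategic substitutes.

-3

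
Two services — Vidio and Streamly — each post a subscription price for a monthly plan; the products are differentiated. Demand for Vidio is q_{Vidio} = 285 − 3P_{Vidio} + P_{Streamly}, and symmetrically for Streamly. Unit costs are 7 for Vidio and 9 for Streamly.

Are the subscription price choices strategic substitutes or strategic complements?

strategic complements

Vidio's profit: π = (P_{Vidio} − 7)(285 − 3P_{Vidio} + P_{Streamly}).
∂π/∂P_{Vidio} = 306 − 6P_{Vidio} + P_{Streamly} = 0 ⇒ P_{Vidio} = 51 + (1/6)P_{Streamly}.
The best-response slope dP_{Vidio}/dP_{Streamly} = 1/6 > 0: the reaction function is upward-sloping, so the choices are strategic complements.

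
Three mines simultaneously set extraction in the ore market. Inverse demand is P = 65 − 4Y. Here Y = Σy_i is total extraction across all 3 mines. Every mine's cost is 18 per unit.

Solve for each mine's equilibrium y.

A representative mine's profit is π_i = y_i(65 − 4Y) − 18y_i, with Y = y_i + Σ_{j≠i} y_j.
First-order condition: 47 − 8y_i − 4Σ_{j≠i} y_j = 0.
With identical mines, set every y_j = y: then 47 − 8y − 8y = 0, i.e. y = 47/16 = 2.9375.

2.9375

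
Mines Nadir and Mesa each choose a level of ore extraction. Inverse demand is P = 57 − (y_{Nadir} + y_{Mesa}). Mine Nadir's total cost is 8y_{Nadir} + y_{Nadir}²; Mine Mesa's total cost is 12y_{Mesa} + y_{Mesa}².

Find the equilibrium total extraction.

Mine Nadir's profit: π = y_{Nadir}(57 − (y_{Nadir} + y_{Mesa})) − 8y_{Nadir} − y_{Nadir}².
∂π/∂y_{Nadir} = 49 − 4y_{Nadir} − y_{Mesa} = 0, so y_{Nadir} = 12.25 − 0.25y_{Mesa}.
By the same steps for Mesa: y_{Mesa} = 11.25 − 0.25y_{Nadir}.
Substituting the second reaction function into the first: y_{Nadir} = 12.25 − 0.25(11.25 − 0.25y_{Nadir}), which gives 0.9375y_{Nadir} = 9.4375 ⇒ y_{Nadir} = 151/15.
Then y_{Mesa} = 11.25 − 0.25·(151/15) = 131/15.
Total extraction: 151/15 + 131/15 = 18.8.

18.8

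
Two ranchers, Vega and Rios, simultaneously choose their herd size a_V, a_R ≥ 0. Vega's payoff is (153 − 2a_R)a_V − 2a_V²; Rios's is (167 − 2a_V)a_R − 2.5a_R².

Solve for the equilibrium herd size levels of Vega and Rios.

Expanding Vega's payoff: 153a_V − 2a_Ra_V − 2a_V².
∂π/∂a_V = 153 − 2a_R − 4a_V = 0, so a_V = 38.25 − 0.5a_R.
Likewise for Rios: a_R = 33.4 − 0.4a_V.
Substituting the second reaction function into the first: a_V = 38.25 − 0.5(33.4 − 0.4a_V), which gives 0.8a_V = 21.55 ⇒ a_V = 26.9375.
Then a_R = 33.4 − 0.4·26.9375 = 22.625.

26.9375, 22.625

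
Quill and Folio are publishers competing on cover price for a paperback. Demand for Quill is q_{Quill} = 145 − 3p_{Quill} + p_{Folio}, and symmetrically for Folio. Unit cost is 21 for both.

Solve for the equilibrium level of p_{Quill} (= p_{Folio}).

Quill's profit: π = (p_{Quill} − 21)(145 − 3p_{Quill} + p_{Folio}).
∂π/∂p_{Quill} = 208 − 6p_{Quill} + p_{Folio} = 0 ⇒ p_{Quill} = 104/3 + (1/6)p_{Folio}.
The game is symmetric, so in equilibrium p_{Folio} = p_{Quill}: the reaction function gives (5/6)p_{Quill} = 104/3, hence p_{Quill} = 41.6.

41.6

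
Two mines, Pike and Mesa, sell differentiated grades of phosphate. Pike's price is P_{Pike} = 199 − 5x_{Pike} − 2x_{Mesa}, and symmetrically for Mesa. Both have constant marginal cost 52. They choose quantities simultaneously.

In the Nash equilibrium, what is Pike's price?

Mine Pike's profit: π = x_{Pike}(199 − 5x_{Pike} − 2x_{Mesa}) − 52x_{Pike}.
∂π/∂x_{Pike} = 147 − 10x_{Pike} − 2x_{Mesa} = 0 ⇒ x_{Pike} = 14.7 − 0.2x_{Mesa}.
The game is symmetric, so in equilibrium x_{Mesa} = x_{Pike}: the reaction function gives 1.2x_{Pike} = 14.7, hence x_{Pike} = 12.25.
P_{Pike} = 199 − 5·12.25 − 2·12.25 = 113.25.

113.25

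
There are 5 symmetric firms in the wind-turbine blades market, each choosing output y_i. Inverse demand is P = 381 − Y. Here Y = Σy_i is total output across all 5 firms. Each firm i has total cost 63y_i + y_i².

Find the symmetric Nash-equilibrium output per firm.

39.75

A representative firm's profit is π_i = y_i(381 − Y) − 63y_i − y_i², with Y = y_i + Σ_{j≠i} y_j.
First-order condition: 318 − 4y_i − Σ_{j≠i} y_j = 0.
With identical firms, set every y_j = y: then 318 − 4y − 4y = 0, i.e. y = 318/8 = 39.75.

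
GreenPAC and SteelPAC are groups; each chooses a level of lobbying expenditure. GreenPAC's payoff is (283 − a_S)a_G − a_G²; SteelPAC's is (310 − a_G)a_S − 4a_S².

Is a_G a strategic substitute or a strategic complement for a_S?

strategic substitutes

Expanding GreenPAC's payoff: 283a_G − a_Sa_G − a_G².
∂π/∂a_G = 283 − a_S − 2a_G = 0, so a_G = 141.5 − 0.5a_S.
The best-response slope da_G/da_S = −0.5 < 0: the reaction function is downward-sloping, so the choices are strategic substitutes.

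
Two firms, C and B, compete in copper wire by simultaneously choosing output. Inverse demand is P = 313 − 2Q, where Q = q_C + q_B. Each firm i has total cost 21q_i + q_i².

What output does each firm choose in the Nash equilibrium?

36.5

Firm C's profit: π = q_C(313 − 2(q_C + q_B)) − 21q_C − q_C².
∂π/∂q_C = 292 − 6q_C − 2q_B = 0, so q_C = 146/3 − (1/3)q_B.
The game is symmetric, so in equilibrium q_B = q_C: the reaction function gives (4/3)q_C = 146/3, hence q_C = 36.5.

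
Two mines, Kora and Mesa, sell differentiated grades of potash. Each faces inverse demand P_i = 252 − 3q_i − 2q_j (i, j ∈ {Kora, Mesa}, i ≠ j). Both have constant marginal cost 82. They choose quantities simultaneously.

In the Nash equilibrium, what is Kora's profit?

Mine Kora's profit: π = q_{Kora}(252 − 3q_{Kora} − 2q_{Mesa}) − 82q_{Kora}.
∂π/∂q_{Kora} = 170 − 6q_{Kora} − 2q_{Mesa} = 0 ⇒ q_{Kora} = 85/3 − (1/3)q_{Mesa}.
Setting q_{Kora} = q_{Mesa} in the reaction function: q_{Kora} = 85/3 − (1/3)q_{Kora}, so q_{Kora} = (85/3) / (4/3) = 21.25.
P_{Kora} = 252 − 3·21.25 − 2·21.25 = 145.75.
Profit = (145.75 − 82)·21.25 = 1354.6875.

1354.6875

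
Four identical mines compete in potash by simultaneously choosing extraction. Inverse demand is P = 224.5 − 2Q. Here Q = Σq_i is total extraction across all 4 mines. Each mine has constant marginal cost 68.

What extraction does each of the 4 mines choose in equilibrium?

15.65

A representative mine's profit is π_i = q_i(224.5 − 2Q) − 68q_i, with Q = q_i + Σ_{j≠i} q_j.
First-order condition: 156.5 − 4q_i − 2Σ_{j≠i} q_j = 0.
In a symmetric equilibrium every mine chooses the same q, so Σ_{j≠i} q_j = 3q. The condition becomes 156.5 − 10q = 0, giving q = 156.5/10 = 15.65.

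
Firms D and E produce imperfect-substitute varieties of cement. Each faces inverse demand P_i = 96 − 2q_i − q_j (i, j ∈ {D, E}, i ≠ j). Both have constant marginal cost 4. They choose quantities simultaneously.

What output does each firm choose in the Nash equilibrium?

Firm D's profit: π = q_D(96 − 2q_D − q_E) − 4q_D.
∂π/∂q_D = 92 − 4q_D − q_E = 0 ⇒ q_D = 23 − 0.25q_E.
By symmetry q_E = q_D; substituting into the reaction function, 1.25q_D = 23 and q_D = 18.4.

18.4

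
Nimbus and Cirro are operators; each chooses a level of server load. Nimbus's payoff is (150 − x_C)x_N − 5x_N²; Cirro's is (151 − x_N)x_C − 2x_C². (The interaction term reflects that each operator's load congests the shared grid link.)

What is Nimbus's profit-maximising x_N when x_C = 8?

14.2

Expanding Nimbus's payoff: 150x_N − x_Cx_N − 5x_N².
∂π/∂x_N = 150 − x_C − 10x_N = 0, so x_N = 15 − 0.1x_C.
At x_C = 8: x_N = 15 − 0.1·8 = 14.2.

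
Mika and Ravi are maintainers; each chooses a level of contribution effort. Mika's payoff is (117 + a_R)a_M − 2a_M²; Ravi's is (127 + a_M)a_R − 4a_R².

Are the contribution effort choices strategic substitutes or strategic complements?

Expanding Mika's payoff: 117a_M + a_Ra_M − 2a_M².
∂π/∂a_M = 117 + a_R − 4a_M = 0, so a_M = 29.25 + 0.25a_R.
The best-response slope da_M/da_R = 0.25 > 0: the reaction function is upward-sloping, so the choices are strategic complements.

strategic complements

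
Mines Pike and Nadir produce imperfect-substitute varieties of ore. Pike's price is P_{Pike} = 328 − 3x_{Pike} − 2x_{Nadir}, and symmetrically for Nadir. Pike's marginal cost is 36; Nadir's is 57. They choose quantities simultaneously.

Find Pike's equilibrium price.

Mine Pike's profit: π = x_{Pike}(328 − 3x_{Pike} − 2x_{Nadir}) − 36x_{Pike}.
∂π/∂x_{Pike} = 292 − 6x_{Pike} − 2x_{Nadir} = 0 ⇒ x_{Pike} = 146/3 − (1/3)x_{Nadir}.
Similarly x_{Nadir} = 271/6 − (1/3)x_{Pike}.
Plugging x_{Nadir} into Pike's best response: x_{Pike} = 146/3 − (1/3)(271/6 − (1/3)x_{Pike}) ⇒ (8/9)x_{Pike} = 605/18, so x_{Pike} = 37.8125.
Then x_{Nadir} = 271/6 − (1/3)·37.8125 = 32.5625.
P_{Pike} = 328 − 3·37.8125 − 2·32.5625 = 149.4375.

149.4375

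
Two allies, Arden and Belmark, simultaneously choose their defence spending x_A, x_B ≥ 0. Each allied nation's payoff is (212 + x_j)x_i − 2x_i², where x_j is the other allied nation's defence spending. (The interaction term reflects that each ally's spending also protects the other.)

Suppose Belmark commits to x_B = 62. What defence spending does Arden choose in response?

Arden's payoff is (212 + x_B)x_A − 2x_A².
∂π/∂x_A = 212 + x_B − 4x_A = 0, so x_A = 53 + 0.25x_B.
At x_B = 62: x_A = 53 + 0.25·62 = 68.5.

68.5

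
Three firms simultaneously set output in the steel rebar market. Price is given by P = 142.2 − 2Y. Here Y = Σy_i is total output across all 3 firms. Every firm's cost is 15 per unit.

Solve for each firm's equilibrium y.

15.9

A representative firm's profit is π_i = y_i(142.2 − 2Y) − 15y_i, with Y = y_i + Σ_{j≠i} y_j.
First-order condition: 127.2 − 4y_i − 2Σ_{j≠i} y_j = 0.
In a symmetric equilibrium every firm chooses the same y, so Σ_{j≠i} y_j = 2y. The condition becomes 127.2 − 8y = 0, giving y = 127.2/8 = 15.9.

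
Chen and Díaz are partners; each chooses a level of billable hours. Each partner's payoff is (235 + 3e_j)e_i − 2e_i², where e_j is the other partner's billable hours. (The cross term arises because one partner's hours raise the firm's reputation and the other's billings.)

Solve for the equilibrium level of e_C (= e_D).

Chen's payoff is (235 + 3e_D)e_C − 2e_C².
∂π/∂e_C = 235 + 3e_D − 4e_C = 0, so e_C = 58.75 + 0.75e_D.
Setting e_C = e_D in the reaction function: e_C = 58.75 + 0.75e_C, so e_C = 58.75 / 0.25 = 235.

235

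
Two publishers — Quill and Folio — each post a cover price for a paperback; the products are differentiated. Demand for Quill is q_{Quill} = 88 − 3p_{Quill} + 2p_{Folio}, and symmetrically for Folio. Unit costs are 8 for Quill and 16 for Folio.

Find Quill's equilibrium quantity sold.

Quill's profit: π = (p_{Quill} − 8)(88 − 3p_{Quill} + 2p_{Folio}).
∂π/∂p_{Quill} = 112 − 6p_{Quill} + 2p_{Folio} = 0 ⇒ p_{Quill} = 56/3 + (1/3)p_{Folio}.
Similarly p_{Folio} = 68/3 + (1/3)p_{Quill}.
Plugging p_{Folio} into Quill's best response: p_{Quill} = 56/3 + (1/3)(68/3 + (1/3)p_{Quill}) ⇒ (8/9)p_{Quill} = 236/9, so p_{Quill} = 29.5.
Then p_{Folio} = 68/3 + (1/3)·29.5 = 32.5.
q_{Quill} = 88 − 3·29.5 + 2·32.5 = 64.5.

64.5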